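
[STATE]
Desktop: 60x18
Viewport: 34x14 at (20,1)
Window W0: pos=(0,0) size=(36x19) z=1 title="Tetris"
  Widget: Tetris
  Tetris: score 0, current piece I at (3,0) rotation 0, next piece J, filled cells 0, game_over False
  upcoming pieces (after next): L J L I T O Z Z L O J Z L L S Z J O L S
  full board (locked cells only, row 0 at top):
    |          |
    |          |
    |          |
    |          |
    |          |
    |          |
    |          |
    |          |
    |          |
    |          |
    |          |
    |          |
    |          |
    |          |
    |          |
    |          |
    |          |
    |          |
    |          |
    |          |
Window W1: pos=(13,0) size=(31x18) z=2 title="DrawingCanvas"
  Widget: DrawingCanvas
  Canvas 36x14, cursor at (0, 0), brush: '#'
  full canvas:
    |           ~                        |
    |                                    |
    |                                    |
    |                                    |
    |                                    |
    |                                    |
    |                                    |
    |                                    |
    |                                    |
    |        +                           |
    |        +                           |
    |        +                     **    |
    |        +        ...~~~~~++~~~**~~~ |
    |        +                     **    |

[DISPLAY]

ngCanvas               ┃          
───────────────────────┨          
     ~                 ┃          
                       ┃          
                       ┃          
                       ┃          
                       ┃          
                       ┃          
                       ┃          
                       ┃          
                       ┃          
  +                    ┃          
  +                    ┃          
  +                    ┃          


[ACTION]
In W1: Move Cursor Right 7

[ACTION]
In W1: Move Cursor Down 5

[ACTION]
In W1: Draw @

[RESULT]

ngCanvas               ┃          
───────────────────────┨          
     ~                 ┃          
                       ┃          
                       ┃          
                       ┃          
                       ┃          
 @                     ┃          
                       ┃          
                       ┃          
                       ┃          
  +                    ┃          
  +                    ┃          
  +                    ┃          


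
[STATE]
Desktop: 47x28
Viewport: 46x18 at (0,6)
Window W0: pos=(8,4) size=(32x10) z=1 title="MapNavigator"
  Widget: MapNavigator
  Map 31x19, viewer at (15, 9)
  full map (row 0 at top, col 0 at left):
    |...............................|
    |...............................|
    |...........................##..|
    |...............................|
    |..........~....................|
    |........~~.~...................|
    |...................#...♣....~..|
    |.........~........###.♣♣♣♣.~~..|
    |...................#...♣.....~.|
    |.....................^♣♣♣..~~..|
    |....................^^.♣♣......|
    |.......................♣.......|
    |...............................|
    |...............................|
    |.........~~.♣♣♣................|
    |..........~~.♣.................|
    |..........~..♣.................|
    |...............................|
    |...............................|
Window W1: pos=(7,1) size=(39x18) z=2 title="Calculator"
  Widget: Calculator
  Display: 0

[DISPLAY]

       ┃│ 7 │ 8 │ 9 │ ÷ │                    ┃
       ┃├───┼───┼───┼───┤                    ┃
       ┃│ 4 │ 5 │ 6 │ × │                    ┃
       ┃├───┼───┼───┼───┤                    ┃
       ┃│ 1 │ 2 │ 3 │ - │                    ┃
       ┃├───┼───┼───┼───┤                    ┃
       ┃│ 0 │ . │ = │ + │                    ┃
       ┃├───┼───┼───┼───┤                    ┃
       ┃│ C │ MC│ MR│ M+│                    ┃
       ┃└───┴───┴───┴───┘                    ┃
       ┃                                     ┃
       ┃                                     ┃
       ┗━━━━━━━━━━━━━━━━━━━━━━━━━━━━━━━━━━━━━┛
                                              
                                              
                                              
                                              
                                              


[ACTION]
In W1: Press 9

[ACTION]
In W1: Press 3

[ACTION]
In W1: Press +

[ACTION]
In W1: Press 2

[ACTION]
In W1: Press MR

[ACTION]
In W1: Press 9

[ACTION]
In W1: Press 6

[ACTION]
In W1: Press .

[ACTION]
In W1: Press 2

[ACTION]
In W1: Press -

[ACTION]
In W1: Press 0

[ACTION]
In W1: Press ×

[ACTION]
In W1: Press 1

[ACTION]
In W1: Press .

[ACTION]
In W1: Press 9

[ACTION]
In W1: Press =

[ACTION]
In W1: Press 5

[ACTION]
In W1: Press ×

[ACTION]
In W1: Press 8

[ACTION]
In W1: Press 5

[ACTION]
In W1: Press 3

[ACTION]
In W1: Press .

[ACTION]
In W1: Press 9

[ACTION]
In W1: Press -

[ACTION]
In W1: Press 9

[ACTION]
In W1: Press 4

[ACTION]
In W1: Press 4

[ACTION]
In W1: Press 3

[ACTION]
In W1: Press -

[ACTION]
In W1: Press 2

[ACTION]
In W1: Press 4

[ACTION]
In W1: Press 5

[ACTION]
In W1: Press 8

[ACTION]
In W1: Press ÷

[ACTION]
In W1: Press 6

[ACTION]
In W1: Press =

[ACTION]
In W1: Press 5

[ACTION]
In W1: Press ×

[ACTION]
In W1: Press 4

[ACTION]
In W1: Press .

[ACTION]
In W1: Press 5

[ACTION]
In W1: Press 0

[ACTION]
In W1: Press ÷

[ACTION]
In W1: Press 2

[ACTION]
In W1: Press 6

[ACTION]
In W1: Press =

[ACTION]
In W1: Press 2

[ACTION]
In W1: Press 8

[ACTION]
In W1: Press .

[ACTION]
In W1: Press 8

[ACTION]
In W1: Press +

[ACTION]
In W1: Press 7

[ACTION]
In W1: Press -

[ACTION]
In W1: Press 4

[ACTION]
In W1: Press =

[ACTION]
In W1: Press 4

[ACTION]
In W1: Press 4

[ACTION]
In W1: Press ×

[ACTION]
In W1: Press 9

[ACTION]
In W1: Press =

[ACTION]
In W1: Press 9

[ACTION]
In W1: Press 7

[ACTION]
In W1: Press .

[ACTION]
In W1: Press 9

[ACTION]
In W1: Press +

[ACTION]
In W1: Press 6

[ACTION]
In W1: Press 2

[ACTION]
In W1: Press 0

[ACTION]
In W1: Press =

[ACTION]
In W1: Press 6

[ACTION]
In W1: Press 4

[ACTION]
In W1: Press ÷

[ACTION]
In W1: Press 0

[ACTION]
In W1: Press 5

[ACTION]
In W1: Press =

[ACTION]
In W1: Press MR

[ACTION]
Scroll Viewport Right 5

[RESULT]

      ┃│ 7 │ 8 │ 9 │ ÷ │                    ┃ 
      ┃├───┼───┼───┼───┤                    ┃ 
      ┃│ 4 │ 5 │ 6 │ × │                    ┃ 
      ┃├───┼───┼───┼───┤                    ┃ 
      ┃│ 1 │ 2 │ 3 │ - │                    ┃ 
      ┃├───┼───┼───┼───┤                    ┃ 
      ┃│ 0 │ . │ = │ + │                    ┃ 
      ┃├───┼───┼───┼───┤                    ┃ 
      ┃│ C │ MC│ MR│ M+│                    ┃ 
      ┃└───┴───┴───┴───┘                    ┃ 
      ┃                                     ┃ 
      ┃                                     ┃ 
      ┗━━━━━━━━━━━━━━━━━━━━━━━━━━━━━━━━━━━━━┛ 
                                              
                                              
                                              
                                              
                                              


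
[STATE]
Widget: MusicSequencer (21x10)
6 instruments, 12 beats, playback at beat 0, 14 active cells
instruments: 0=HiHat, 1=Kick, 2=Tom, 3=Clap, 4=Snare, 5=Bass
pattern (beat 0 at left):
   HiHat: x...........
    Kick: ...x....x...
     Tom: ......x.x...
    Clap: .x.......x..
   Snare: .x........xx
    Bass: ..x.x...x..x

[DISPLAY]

      ▼12345678901   
 HiHat█···········   
  Kick···█····█···   
   Tom······█·█···   
  Clap·█·······█··   
 Snare·█········██   
  Bass··█·█···█··█   
                     
                     
                     


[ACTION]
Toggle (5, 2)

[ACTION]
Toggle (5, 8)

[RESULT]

      ▼12345678901   
 HiHat█···········   
  Kick···█····█···   
   Tom······█·█···   
  Clap·█·······█··   
 Snare·█········██   
  Bass····█······█   
                     
                     
                     


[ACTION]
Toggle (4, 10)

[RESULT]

      ▼12345678901   
 HiHat█···········   
  Kick···█····█···   
   Tom······█·█···   
  Clap·█·······█··   
 Snare·█·········█   
  Bass····█······█   
                     
                     
                     


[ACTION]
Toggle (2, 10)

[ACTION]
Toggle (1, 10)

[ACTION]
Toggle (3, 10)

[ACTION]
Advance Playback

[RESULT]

      0▼2345678901   
 HiHat█···········   
  Kick···█····█·█·   
   Tom······█·█·█·   
  Clap·█·······██·   
 Snare·█·········█   
  Bass····█······█   
                     
                     
                     


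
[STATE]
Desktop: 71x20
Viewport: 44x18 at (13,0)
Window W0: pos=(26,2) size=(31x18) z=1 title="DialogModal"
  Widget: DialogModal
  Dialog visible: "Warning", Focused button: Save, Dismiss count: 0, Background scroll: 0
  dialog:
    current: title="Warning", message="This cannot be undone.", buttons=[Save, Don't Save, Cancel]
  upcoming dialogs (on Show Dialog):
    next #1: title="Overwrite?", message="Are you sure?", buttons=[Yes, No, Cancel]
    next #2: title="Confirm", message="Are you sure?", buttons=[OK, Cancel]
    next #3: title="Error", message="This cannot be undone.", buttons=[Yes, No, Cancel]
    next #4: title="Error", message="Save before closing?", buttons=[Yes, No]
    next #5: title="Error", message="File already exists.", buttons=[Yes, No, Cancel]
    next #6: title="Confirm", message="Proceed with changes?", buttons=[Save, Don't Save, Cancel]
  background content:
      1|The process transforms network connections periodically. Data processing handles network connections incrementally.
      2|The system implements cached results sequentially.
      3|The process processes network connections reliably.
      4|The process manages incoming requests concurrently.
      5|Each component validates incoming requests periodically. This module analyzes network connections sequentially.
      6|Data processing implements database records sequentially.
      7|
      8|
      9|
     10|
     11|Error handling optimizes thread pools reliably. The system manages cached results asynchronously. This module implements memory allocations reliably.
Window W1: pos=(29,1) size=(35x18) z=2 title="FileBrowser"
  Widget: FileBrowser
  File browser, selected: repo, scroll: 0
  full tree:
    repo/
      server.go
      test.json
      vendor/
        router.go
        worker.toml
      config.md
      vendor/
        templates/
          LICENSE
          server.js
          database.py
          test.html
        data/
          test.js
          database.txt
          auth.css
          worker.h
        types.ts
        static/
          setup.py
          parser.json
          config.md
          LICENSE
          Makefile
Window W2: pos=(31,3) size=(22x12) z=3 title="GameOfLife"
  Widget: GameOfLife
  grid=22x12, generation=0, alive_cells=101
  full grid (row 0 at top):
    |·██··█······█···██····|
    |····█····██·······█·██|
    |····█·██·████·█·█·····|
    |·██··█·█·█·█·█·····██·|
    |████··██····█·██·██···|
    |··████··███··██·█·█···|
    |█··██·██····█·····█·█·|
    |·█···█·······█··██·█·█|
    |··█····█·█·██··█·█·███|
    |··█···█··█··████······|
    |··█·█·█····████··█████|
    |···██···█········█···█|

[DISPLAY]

                                            
                ┏━━━━━━━━━━━━━━━━━━━━━━━━━━━
             ┏━━┃ FileBrowser               
             ┃ D┠─┏━━━━━━━━━━━━━━━━━━━━┓────
             ┠──┃>┃ GameOfLife         ┃    
             ┃Th┃ ┠────────────────────┨    
             ┃Th┃ ┃Gen: 0              ┃    
             ┃Th┃ ┃···█·██·████·█·█····┃    
             ┃Th┃ ┃██··█·█·█·█·█·····██┃    
             ┃Ea┃ ┃███··██····█·██·██··┃    
             ┃Da┃ ┃·████··███··██·█·█··┃    
             ┃  ┃ ┃··██·██····█·····█·█┃    
             ┃  ┃ ┃█···█·······█··██·█·┃    
             ┃  ┃ ┃·█····█·█·██··█·█·██┃    
             ┃  ┃ ┗━━━━━━━━━━━━━━━━━━━━┛    
             ┃Er┃                           
             ┃  ┃                           
             ┃  ┃                           


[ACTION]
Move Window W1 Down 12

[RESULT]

                                            
                                            
             ┏━━┏━━━━━━━━━━━━━━━━━━━━━━━━━━━
             ┃ D┃ ┏━━━━━━━━━━━━━━━━━━━━┓    
             ┠──┠─┃ GameOfLife         ┃────
             ┃Th┃>┠────────────────────┨    
             ┃Th┃ ┃Gen: 0              ┃    
             ┃Th┃ ┃···█·██·████·█·█····┃    
             ┃Th┃ ┃██··█·█·█·█·█·····██┃    
             ┃Ea┃ ┃███··██····█·██·██··┃    
             ┃Da┃ ┃·████··███··██·█·█··┃    
             ┃  ┃ ┃··██·██····█·····█·█┃    
             ┃  ┃ ┃█···█·······█··██·█·┃    
             ┃  ┃ ┃·█····█·█·██··█·█·██┃    
             ┃  ┃ ┗━━━━━━━━━━━━━━━━━━━━┛    
             ┃Er┃                           
             ┃  ┃                           
             ┃  ┃                           


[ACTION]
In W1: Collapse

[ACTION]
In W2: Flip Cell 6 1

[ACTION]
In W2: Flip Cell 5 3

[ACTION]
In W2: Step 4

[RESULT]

                                            
                                            
             ┏━━┏━━━━━━━━━━━━━━━━━━━━━━━━━━━
             ┃ D┃ ┏━━━━━━━━━━━━━━━━━━━━┓    
             ┠──┠─┃ GameOfLife         ┃────
             ┃Th┃>┠────────────────────┨    
             ┃Th┃ ┃Gen: 4              ┃    
             ┃Th┃ ┃···█··█·█·██··███···┃    
             ┃Th┃ ┃···█··█·█·█·········┃    
             ┃Ea┃ ┃█·█···█·█·█·██······┃    
             ┃Da┃ ┃·██······███·█···█·█┃    
             ┃  ┃ ┃··█···█··█····█····█┃    
             ┃  ┃ ┃███·██·····██·██·█··┃    
             ┃  ┃ ┃···██·█······███···█┃    
             ┃  ┃ ┗━━━━━━━━━━━━━━━━━━━━┛    
             ┃Er┃                           
             ┃  ┃                           
             ┃  ┃                           


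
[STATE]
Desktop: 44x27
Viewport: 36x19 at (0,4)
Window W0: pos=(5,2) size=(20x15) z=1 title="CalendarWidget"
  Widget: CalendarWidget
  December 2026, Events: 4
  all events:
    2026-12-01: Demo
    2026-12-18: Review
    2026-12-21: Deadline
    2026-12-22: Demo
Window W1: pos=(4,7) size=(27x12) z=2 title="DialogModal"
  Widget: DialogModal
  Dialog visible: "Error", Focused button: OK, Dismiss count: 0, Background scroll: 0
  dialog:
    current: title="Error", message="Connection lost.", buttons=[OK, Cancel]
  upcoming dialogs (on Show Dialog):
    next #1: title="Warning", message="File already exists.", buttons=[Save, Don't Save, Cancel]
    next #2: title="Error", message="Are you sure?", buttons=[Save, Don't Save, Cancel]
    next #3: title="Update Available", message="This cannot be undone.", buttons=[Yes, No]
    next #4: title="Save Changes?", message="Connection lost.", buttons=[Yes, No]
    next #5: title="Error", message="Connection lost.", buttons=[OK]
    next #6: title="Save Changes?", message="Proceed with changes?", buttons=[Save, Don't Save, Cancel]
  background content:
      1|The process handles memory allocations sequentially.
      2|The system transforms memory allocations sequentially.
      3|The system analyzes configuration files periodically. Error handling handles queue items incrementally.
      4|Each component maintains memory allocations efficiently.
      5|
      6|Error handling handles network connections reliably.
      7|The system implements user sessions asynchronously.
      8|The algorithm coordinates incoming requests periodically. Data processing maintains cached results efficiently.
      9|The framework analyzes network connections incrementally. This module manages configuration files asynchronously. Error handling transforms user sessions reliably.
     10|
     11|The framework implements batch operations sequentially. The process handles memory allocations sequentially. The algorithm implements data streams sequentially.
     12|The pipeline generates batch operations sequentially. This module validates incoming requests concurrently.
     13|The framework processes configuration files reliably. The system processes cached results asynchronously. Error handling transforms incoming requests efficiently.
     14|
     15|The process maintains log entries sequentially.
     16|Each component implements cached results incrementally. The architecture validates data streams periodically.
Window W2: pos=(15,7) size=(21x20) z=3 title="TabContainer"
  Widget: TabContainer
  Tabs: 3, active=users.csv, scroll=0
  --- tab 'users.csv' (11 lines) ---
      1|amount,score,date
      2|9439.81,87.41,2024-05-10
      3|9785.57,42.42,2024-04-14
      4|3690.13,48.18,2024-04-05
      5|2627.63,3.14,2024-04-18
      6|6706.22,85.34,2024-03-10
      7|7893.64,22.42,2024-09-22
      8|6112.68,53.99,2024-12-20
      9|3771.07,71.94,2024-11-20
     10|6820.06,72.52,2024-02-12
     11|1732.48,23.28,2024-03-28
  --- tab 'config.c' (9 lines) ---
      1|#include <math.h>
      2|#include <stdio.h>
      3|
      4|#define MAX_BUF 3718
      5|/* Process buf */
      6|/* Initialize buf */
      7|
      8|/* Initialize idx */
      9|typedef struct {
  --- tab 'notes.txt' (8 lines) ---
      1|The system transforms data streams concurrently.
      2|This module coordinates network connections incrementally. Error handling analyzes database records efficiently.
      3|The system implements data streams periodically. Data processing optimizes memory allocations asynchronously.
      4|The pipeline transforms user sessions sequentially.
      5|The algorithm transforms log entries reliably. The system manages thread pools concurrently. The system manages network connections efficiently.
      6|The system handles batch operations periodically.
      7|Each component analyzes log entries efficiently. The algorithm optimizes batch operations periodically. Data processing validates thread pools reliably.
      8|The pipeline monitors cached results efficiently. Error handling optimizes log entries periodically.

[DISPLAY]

     ┠──────────────────┨           
     ┃  December 2026   ┃           
     ┃Mo Tu We Th Fr Sa ┃           
    ┏━━━━━━━━━━┏━━━━━━━━━━━━━━━━━━━┓
    ┃ DialogMod┃ TabContainer      ┃
    ┠──────────┠───────────────────┨
    ┃The proces┃[users.csv]│ config┃
    ┃Th┌───────┃───────────────────┃
    ┃Th│      E┃amount,score,date  ┃
    ┃Ea│ Connec┃9439.81,87.41,2024-┃
    ┃  │  [OK] ┃9785.57,42.42,2024-┃
    ┃Er└───────┃3690.13,48.18,2024-┃
    ┃The system┃2627.63,3.14,2024-0┃
    ┃The algori┃6706.22,85.34,2024-┃
    ┗━━━━━━━━━━┃7893.64,22.42,2024-┃
               ┃6112.68,53.99,2024-┃
               ┃3771.07,71.94,2024-┃
               ┃6820.06,72.52,2024-┃
               ┃1732.48,23.28,2024-┃


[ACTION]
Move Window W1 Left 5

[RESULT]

     ┠──────────────────┨           
     ┃  December 2026   ┃           
     ┃Mo Tu We Th Fr Sa ┃           
┏━━━━━━━━━━━━━━┏━━━━━━━━━━━━━━━━━━━┓
┃ DialogModal  ┃ TabContainer      ┃
┠──────────────┠───────────────────┨
┃The process ha┃[users.csv]│ config┃
┃Th┌───────────┃───────────────────┃
┃Th│      Error┃amount,score,date  ┃
┃Ea│ Connection┃9439.81,87.41,2024-┃
┃  │  [OK]  Can┃9785.57,42.42,2024-┃
┃Er└───────────┃3690.13,48.18,2024-┃
┃The system imp┃2627.63,3.14,2024-0┃
┃The algorithm ┃6706.22,85.34,2024-┃
┗━━━━━━━━━━━━━━┃7893.64,22.42,2024-┃
               ┃6112.68,53.99,2024-┃
               ┃3771.07,71.94,2024-┃
               ┃6820.06,72.52,2024-┃
               ┃1732.48,23.28,2024-┃


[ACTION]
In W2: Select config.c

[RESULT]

     ┠──────────────────┨           
     ┃  December 2026   ┃           
     ┃Mo Tu We Th Fr Sa ┃           
┏━━━━━━━━━━━━━━┏━━━━━━━━━━━━━━━━━━━┓
┃ DialogModal  ┃ TabContainer      ┃
┠──────────────┠───────────────────┨
┃The process ha┃ users.csv │[config┃
┃Th┌───────────┃───────────────────┃
┃Th│      Error┃#include <math.h>  ┃
┃Ea│ Connection┃#include <stdio.h> ┃
┃  │  [OK]  Can┃                   ┃
┃Er└───────────┃#define MAX_BUF 371┃
┃The system imp┃/* Process buf */  ┃
┃The algorithm ┃/* Initialize buf *┃
┗━━━━━━━━━━━━━━┃                   ┃
               ┃/* Initialize idx *┃
               ┃typedef struct {   ┃
               ┃                   ┃
               ┃                   ┃


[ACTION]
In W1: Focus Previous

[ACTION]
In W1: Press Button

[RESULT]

     ┠──────────────────┨           
     ┃  December 2026   ┃           
     ┃Mo Tu We Th Fr Sa ┃           
┏━━━━━━━━━━━━━━┏━━━━━━━━━━━━━━━━━━━┓
┃ DialogModal  ┃ TabContainer      ┃
┠──────────────┠───────────────────┨
┃The process ha┃ users.csv │[config┃
┃The system tra┃───────────────────┃
┃The system ana┃#include <math.h>  ┃
┃Each component┃#include <stdio.h> ┃
┃              ┃                   ┃
┃Error handling┃#define MAX_BUF 371┃
┃The system imp┃/* Process buf */  ┃
┃The algorithm ┃/* Initialize buf *┃
┗━━━━━━━━━━━━━━┃                   ┃
               ┃/* Initialize idx *┃
               ┃typedef struct {   ┃
               ┃                   ┃
               ┃                   ┃


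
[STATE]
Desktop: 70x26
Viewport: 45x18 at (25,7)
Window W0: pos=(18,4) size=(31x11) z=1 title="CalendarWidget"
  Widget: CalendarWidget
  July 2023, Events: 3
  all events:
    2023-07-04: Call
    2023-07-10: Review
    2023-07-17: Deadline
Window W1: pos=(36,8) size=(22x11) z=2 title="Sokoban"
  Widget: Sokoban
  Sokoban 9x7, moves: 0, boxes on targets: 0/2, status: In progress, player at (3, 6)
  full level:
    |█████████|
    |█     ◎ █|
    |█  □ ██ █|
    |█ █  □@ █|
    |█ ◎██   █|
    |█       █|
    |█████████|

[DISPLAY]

    July 2023          ┃                     
We Th Fr Sa┏━━━━━━━━━━━━━━━━━━━━┓            
          1┃ Sokoban            ┃            
  5  6  7  ┠────────────────────┨            
 12 13 14 1┃█████████           ┃            
 19 20 21 2┃█     ◎ █           ┃            
26 27 28 29┃█  □ ██ █           ┃            
━━━━━━━━━━━┃█ █  □@ █           ┃            
           ┃█ ◎██   █           ┃            
           ┃█       █           ┃            
           ┃█████████           ┃            
           ┗━━━━━━━━━━━━━━━━━━━━┛            
                                             
                                             
                                             
                                             
                                             
                                             


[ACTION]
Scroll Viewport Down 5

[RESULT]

We Th Fr Sa┏━━━━━━━━━━━━━━━━━━━━┓            
          1┃ Sokoban            ┃            
  5  6  7  ┠────────────────────┨            
 12 13 14 1┃█████████           ┃            
 19 20 21 2┃█     ◎ █           ┃            
26 27 28 29┃█  □ ██ █           ┃            
━━━━━━━━━━━┃█ █  □@ █           ┃            
           ┃█ ◎██   █           ┃            
           ┃█       █           ┃            
           ┃█████████           ┃            
           ┗━━━━━━━━━━━━━━━━━━━━┛            
                                             
                                             
                                             
                                             
                                             
                                             
                                             


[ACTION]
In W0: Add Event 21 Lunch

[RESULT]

We Th Fr Sa┏━━━━━━━━━━━━━━━━━━━━┓            
          1┃ Sokoban            ┃            
  5  6  7  ┠────────────────────┨            
 12 13 14 1┃█████████           ┃            
 19 20 21* ┃█     ◎ █           ┃            
26 27 28 29┃█  □ ██ █           ┃            
━━━━━━━━━━━┃█ █  □@ █           ┃            
           ┃█ ◎██   █           ┃            
           ┃█       █           ┃            
           ┃█████████           ┃            
           ┗━━━━━━━━━━━━━━━━━━━━┛            
                                             
                                             
                                             
                                             
                                             
                                             
                                             


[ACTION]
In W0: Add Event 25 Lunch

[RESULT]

We Th Fr Sa┏━━━━━━━━━━━━━━━━━━━━┓            
          1┃ Sokoban            ┃            
  5  6  7  ┠────────────────────┨            
 12 13 14 1┃█████████           ┃            
 19 20 21* ┃█     ◎ █           ┃            
 26 27 28 2┃█  □ ██ █           ┃            
━━━━━━━━━━━┃█ █  □@ █           ┃            
           ┃█ ◎██   █           ┃            
           ┃█       █           ┃            
           ┃█████████           ┃            
           ┗━━━━━━━━━━━━━━━━━━━━┛            
                                             
                                             
                                             
                                             
                                             
                                             
                                             


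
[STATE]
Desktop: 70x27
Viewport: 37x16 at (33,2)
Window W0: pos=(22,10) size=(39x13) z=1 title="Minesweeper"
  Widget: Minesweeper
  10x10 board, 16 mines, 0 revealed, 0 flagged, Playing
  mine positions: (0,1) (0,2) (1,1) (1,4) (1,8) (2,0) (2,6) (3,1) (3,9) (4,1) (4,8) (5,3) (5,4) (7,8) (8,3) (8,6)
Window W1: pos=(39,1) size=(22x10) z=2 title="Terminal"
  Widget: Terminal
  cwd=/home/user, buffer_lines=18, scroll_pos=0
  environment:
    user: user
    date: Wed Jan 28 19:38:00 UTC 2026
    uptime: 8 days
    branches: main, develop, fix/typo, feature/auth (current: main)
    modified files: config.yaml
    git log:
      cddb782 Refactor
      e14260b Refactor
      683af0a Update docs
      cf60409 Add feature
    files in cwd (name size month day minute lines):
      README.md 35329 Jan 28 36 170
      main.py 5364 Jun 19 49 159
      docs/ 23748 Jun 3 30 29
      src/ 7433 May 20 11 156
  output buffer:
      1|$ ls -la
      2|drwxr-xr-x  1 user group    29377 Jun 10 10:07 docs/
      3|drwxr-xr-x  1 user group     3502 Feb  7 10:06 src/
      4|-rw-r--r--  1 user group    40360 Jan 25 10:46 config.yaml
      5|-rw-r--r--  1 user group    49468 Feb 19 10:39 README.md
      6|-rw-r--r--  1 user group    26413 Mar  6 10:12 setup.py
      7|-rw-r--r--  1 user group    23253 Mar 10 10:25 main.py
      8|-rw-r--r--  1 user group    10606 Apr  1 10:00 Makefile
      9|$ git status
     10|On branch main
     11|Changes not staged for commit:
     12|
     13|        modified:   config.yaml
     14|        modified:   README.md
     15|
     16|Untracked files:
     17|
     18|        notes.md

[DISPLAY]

      ┃ Terminal           ┃         
      ┠────────────────────┨         
      ┃$ ls -la            ┃         
      ┃drwxr-xr-x  1 user g┃         
      ┃drwxr-xr-x  1 user g┃         
      ┃-rw-r--r--  1 user g┃         
      ┃-rw-r--r--  1 user g┃         
      ┃-rw-r--r--  1 user g┃         
━━━━━━┗━━━━━━━━━━━━━━━━━━━━┛         
er                         ┃         
───────────────────────────┨         
                           ┃         
                           ┃         
                           ┃         
                           ┃         
                           ┃         


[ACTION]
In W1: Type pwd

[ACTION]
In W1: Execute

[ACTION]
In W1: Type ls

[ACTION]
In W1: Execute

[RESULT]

      ┃ Terminal           ┃         
      ┠────────────────────┨         
      ┃        notes.md    ┃         
      ┃$ pwd               ┃         
      ┃/home/user          ┃         
      ┃$ ls                ┃         
      ┃README.md  main.py  ┃         
      ┃$ █                 ┃         
━━━━━━┗━━━━━━━━━━━━━━━━━━━━┛         
er                         ┃         
───────────────────────────┨         
                           ┃         
                           ┃         
                           ┃         
                           ┃         
                           ┃         


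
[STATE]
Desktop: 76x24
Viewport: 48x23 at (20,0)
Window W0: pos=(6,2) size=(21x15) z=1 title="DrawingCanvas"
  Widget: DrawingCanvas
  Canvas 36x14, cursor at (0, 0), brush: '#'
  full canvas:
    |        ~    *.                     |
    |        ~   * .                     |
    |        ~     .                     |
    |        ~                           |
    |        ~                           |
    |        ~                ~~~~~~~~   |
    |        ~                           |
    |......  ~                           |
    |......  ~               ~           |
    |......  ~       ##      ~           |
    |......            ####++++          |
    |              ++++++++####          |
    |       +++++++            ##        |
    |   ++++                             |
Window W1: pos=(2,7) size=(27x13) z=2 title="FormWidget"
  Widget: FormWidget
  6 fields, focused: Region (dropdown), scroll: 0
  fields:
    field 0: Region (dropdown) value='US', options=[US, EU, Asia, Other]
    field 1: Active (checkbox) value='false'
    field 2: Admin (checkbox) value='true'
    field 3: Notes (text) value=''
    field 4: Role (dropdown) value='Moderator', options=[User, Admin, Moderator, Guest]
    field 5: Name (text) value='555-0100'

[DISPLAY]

                                                
                                                
━━━━━━┓                                         
s     ┃                                         
──────┨                                         
*.    ┃                                         
 .    ┃                                         
━━━━━━━━┓                                       
        ┃                                       
────────┨                                       
      ▼]┃                                       
        ┃                                       
        ┃                                       
       ]┃                                       
derato▼]┃                                       
5-0100 ]┃                                       
        ┃                                       
        ┃                                       
        ┃                                       
━━━━━━━━┛                                       
                                                
                                                
                                                


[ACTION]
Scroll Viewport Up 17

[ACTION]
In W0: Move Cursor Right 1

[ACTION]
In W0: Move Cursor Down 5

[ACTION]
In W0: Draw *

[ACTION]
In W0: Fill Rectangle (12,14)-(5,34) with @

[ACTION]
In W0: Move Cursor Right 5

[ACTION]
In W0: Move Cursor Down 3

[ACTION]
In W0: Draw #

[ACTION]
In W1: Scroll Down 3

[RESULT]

                                                
                                                
━━━━━━┓                                         
s     ┃                                         
──────┨                                         
*.    ┃                                         
 .    ┃                                         
━━━━━━━━┓                                       
        ┃                                       
────────┨                                       
       ]┃                                       
derato▼]┃                                       
5-0100 ]┃                                       
        ┃                                       
        ┃                                       
        ┃                                       
        ┃                                       
        ┃                                       
        ┃                                       
━━━━━━━━┛                                       
                                                
                                                
                                                


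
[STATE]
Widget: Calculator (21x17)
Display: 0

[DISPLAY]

                    0
┌───┬───┬───┬───┐    
│ 7 │ 8 │ 9 │ ÷ │    
├───┼───┼───┼───┤    
│ 4 │ 5 │ 6 │ × │    
├───┼───┼───┼───┤    
│ 1 │ 2 │ 3 │ - │    
├───┼───┼───┼───┤    
│ 0 │ . │ = │ + │    
├───┼───┼───┼───┤    
│ C │ MC│ MR│ M+│    
└───┴───┴───┴───┘    
                     
                     
                     
                     
                     


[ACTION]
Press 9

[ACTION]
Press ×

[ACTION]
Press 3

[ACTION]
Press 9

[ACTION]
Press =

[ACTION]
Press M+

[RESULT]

                  351
┌───┬───┬───┬───┐    
│ 7 │ 8 │ 9 │ ÷ │    
├───┼───┼───┼───┤    
│ 4 │ 5 │ 6 │ × │    
├───┼───┼───┼───┤    
│ 1 │ 2 │ 3 │ - │    
├───┼───┼───┼───┤    
│ 0 │ . │ = │ + │    
├───┼───┼───┼───┤    
│ C │ MC│ MR│ M+│    
└───┴───┴───┴───┘    
                     
                     
                     
                     
                     


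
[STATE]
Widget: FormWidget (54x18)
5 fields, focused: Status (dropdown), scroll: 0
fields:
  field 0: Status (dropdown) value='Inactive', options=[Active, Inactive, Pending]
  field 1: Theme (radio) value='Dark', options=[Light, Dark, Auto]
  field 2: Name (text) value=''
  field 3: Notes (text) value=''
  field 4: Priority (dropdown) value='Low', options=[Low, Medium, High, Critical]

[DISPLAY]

> Status:     [Inactive                             ▼]
  Theme:      ( ) Light  (●) Dark  ( ) Auto           
  Name:       [                                      ]
  Notes:      [                                      ]
  Priority:   [Low                                  ▼]
                                                      
                                                      
                                                      
                                                      
                                                      
                                                      
                                                      
                                                      
                                                      
                                                      
                                                      
                                                      
                                                      


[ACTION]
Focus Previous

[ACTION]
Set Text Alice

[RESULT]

  Status:     [Inactive                             ▼]
  Theme:      ( ) Light  (●) Dark  ( ) Auto           
  Name:       [                                      ]
  Notes:      [                                      ]
> Priority:   [Low                                  ▼]
                                                      
                                                      
                                                      
                                                      
                                                      
                                                      
                                                      
                                                      
                                                      
                                                      
                                                      
                                                      
                                                      


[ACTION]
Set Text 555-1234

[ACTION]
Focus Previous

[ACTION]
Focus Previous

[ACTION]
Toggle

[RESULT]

  Status:     [Inactive                             ▼]
  Theme:      ( ) Light  (●) Dark  ( ) Auto           
> Name:       [                                      ]
  Notes:      [                                      ]
  Priority:   [Low                                  ▼]
                                                      
                                                      
                                                      
                                                      
                                                      
                                                      
                                                      
                                                      
                                                      
                                                      
                                                      
                                                      
                                                      
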